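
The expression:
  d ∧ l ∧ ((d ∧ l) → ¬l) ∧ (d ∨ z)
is never true.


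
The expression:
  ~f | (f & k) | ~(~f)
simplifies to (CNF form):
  True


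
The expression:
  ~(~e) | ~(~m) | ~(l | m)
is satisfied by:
  {m: True, e: True, l: False}
  {m: True, l: False, e: False}
  {e: True, l: False, m: False}
  {e: False, l: False, m: False}
  {m: True, e: True, l: True}
  {m: True, l: True, e: False}
  {e: True, l: True, m: False}


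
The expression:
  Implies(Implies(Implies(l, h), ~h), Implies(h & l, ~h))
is always true.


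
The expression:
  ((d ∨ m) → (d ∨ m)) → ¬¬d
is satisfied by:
  {d: True}


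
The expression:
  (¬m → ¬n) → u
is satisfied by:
  {u: True, n: True, m: False}
  {u: True, n: False, m: False}
  {u: True, m: True, n: True}
  {u: True, m: True, n: False}
  {n: True, m: False, u: False}


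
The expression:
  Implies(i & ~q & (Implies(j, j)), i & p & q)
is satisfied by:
  {q: True, i: False}
  {i: False, q: False}
  {i: True, q: True}


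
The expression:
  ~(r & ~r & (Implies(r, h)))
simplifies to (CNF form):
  True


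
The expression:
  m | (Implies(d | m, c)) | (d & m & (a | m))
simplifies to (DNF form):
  c | m | ~d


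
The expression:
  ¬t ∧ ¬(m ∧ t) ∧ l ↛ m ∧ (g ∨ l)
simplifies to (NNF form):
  l ∧ ¬m ∧ ¬t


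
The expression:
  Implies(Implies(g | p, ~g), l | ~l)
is always true.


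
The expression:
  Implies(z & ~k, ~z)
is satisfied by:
  {k: True, z: False}
  {z: False, k: False}
  {z: True, k: True}


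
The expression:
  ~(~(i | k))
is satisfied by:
  {i: True, k: True}
  {i: True, k: False}
  {k: True, i: False}


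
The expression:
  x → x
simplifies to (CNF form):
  True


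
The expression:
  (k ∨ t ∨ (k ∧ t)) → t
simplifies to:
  t ∨ ¬k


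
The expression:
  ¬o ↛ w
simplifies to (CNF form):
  w ∨ ¬o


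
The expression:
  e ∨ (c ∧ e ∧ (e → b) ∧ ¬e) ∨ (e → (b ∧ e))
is always true.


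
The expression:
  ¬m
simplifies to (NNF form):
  ¬m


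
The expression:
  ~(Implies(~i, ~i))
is never true.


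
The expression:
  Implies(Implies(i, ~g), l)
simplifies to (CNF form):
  (g | l) & (i | l)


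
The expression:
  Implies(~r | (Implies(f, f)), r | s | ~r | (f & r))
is always true.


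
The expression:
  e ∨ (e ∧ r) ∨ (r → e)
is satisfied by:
  {e: True, r: False}
  {r: False, e: False}
  {r: True, e: True}


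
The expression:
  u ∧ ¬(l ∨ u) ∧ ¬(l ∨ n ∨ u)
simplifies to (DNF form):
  False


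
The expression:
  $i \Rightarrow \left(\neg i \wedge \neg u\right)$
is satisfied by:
  {i: False}


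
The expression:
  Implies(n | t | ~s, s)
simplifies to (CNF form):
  s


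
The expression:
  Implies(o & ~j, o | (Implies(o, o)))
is always true.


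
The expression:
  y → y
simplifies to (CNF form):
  True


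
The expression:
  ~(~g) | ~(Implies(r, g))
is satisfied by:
  {r: True, g: True}
  {r: True, g: False}
  {g: True, r: False}


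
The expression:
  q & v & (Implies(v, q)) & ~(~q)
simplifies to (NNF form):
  q & v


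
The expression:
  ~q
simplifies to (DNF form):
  ~q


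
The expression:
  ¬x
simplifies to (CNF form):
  ¬x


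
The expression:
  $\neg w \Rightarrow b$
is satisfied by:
  {b: True, w: True}
  {b: True, w: False}
  {w: True, b: False}


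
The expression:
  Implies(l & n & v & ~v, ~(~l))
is always true.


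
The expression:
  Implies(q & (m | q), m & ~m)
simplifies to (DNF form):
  ~q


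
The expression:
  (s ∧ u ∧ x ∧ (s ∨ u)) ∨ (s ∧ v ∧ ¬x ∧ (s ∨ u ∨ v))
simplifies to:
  s ∧ (u ∨ ¬x) ∧ (v ∨ x)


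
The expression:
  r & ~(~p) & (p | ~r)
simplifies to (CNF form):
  p & r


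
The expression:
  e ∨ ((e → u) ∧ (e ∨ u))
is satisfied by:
  {e: True, u: True}
  {e: True, u: False}
  {u: True, e: False}


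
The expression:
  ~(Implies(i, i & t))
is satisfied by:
  {i: True, t: False}


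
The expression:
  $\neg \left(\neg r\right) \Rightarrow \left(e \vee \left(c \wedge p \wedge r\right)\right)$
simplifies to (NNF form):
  $e \vee \left(c \wedge p\right) \vee \neg r$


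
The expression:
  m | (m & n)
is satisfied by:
  {m: True}


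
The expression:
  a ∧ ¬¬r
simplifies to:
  a ∧ r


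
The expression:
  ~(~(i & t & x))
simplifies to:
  i & t & x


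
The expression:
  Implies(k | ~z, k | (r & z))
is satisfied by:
  {k: True, z: True}
  {k: True, z: False}
  {z: True, k: False}


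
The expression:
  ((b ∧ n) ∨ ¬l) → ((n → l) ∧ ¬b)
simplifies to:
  (l ∧ ¬b) ∨ (l ∧ ¬n) ∨ (¬b ∧ ¬n)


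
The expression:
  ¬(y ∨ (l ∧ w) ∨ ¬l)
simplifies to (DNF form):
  l ∧ ¬w ∧ ¬y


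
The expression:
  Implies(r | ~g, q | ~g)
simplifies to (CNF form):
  q | ~g | ~r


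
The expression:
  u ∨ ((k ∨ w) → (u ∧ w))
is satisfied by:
  {u: True, k: False, w: False}
  {u: True, w: True, k: False}
  {u: True, k: True, w: False}
  {u: True, w: True, k: True}
  {w: False, k: False, u: False}


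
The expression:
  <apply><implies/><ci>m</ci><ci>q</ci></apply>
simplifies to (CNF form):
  <apply><or/><ci>q</ci><apply><not/><ci>m</ci></apply></apply>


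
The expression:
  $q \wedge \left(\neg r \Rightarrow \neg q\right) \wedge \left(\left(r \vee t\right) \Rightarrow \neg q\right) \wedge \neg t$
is never true.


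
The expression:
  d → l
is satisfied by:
  {l: True, d: False}
  {d: False, l: False}
  {d: True, l: True}


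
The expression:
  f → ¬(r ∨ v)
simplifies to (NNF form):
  (¬r ∧ ¬v) ∨ ¬f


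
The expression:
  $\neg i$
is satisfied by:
  {i: False}


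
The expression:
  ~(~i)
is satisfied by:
  {i: True}


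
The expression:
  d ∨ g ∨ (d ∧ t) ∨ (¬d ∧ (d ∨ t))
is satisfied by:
  {d: True, t: True, g: True}
  {d: True, t: True, g: False}
  {d: True, g: True, t: False}
  {d: True, g: False, t: False}
  {t: True, g: True, d: False}
  {t: True, g: False, d: False}
  {g: True, t: False, d: False}


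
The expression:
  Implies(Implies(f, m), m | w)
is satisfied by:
  {m: True, w: True, f: True}
  {m: True, w: True, f: False}
  {m: True, f: True, w: False}
  {m: True, f: False, w: False}
  {w: True, f: True, m: False}
  {w: True, f: False, m: False}
  {f: True, w: False, m: False}


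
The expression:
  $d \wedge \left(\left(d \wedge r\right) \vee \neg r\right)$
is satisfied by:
  {d: True}


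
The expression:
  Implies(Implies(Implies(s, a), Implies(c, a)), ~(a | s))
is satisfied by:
  {a: False, s: False}


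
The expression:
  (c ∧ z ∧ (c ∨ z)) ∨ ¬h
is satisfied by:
  {c: True, z: True, h: False}
  {c: True, z: False, h: False}
  {z: True, c: False, h: False}
  {c: False, z: False, h: False}
  {c: True, h: True, z: True}


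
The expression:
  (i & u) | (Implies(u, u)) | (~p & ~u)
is always true.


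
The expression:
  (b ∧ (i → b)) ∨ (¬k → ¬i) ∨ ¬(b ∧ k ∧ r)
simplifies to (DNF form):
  True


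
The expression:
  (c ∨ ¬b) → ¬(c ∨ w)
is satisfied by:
  {b: True, w: False, c: False}
  {w: False, c: False, b: False}
  {b: True, w: True, c: False}


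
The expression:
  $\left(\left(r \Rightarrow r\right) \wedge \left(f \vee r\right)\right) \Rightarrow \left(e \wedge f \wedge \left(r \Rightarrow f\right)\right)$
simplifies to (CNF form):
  $\left(e \vee \neg f\right) \wedge \left(e \vee \neg r\right) \wedge \left(f \vee \neg f\right) \wedge \left(f \vee \neg r\right)$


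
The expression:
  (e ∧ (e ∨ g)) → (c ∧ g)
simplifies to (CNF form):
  (c ∨ ¬e) ∧ (g ∨ ¬e)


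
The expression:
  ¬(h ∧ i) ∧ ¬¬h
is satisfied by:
  {h: True, i: False}


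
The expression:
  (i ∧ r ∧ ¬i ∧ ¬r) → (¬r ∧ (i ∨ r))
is always true.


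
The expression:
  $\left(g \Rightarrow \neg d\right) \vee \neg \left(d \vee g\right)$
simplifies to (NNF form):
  $\neg d \vee \neg g$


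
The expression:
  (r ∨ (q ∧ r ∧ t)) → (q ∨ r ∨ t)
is always true.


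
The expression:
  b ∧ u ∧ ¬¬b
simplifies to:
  b ∧ u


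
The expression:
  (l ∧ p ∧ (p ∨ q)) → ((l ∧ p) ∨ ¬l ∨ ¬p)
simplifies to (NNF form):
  True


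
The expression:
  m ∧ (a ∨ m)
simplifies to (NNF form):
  m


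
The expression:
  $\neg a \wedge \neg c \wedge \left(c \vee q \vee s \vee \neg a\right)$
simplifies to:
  $\neg a \wedge \neg c$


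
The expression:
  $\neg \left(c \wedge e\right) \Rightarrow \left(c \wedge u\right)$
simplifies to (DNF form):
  $\left(c \wedge e\right) \vee \left(c \wedge u\right)$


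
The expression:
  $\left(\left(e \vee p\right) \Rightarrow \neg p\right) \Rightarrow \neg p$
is always true.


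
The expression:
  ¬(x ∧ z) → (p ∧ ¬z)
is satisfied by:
  {x: True, p: True, z: False}
  {p: True, z: False, x: False}
  {x: True, p: True, z: True}
  {x: True, z: True, p: False}


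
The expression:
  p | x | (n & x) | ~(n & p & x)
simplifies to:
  True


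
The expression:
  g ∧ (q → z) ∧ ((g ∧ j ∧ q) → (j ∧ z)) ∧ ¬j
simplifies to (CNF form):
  g ∧ ¬j ∧ (z ∨ ¬q)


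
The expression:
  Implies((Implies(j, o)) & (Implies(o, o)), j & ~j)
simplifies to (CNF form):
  j & ~o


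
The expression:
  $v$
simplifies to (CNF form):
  $v$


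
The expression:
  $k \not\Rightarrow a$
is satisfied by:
  {k: True, a: False}


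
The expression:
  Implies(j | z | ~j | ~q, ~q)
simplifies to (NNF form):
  ~q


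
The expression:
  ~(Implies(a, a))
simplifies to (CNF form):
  False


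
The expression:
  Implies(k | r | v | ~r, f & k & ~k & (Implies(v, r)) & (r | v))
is never true.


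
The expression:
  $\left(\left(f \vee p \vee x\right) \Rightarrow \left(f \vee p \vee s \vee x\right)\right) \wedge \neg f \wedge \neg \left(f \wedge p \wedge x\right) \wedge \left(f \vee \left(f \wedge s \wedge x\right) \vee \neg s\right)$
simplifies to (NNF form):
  $\neg f \wedge \neg s$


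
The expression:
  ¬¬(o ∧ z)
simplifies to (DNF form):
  o ∧ z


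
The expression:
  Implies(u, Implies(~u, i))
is always true.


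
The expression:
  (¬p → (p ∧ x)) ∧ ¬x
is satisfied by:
  {p: True, x: False}


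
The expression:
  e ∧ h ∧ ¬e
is never true.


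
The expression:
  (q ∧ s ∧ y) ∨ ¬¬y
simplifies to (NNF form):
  y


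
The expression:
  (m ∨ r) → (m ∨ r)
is always true.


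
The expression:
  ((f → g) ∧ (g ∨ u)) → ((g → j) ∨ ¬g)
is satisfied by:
  {j: True, g: False}
  {g: False, j: False}
  {g: True, j: True}


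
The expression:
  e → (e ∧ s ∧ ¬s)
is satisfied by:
  {e: False}


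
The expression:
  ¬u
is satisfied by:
  {u: False}


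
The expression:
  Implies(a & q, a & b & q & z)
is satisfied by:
  {z: True, b: True, q: False, a: False}
  {z: True, b: False, q: False, a: False}
  {b: True, z: False, q: False, a: False}
  {z: False, b: False, q: False, a: False}
  {a: True, z: True, b: True, q: False}
  {a: True, z: True, b: False, q: False}
  {a: True, b: True, z: False, q: False}
  {a: True, b: False, z: False, q: False}
  {z: True, q: True, b: True, a: False}
  {z: True, q: True, b: False, a: False}
  {q: True, b: True, z: False, a: False}
  {q: True, z: False, b: False, a: False}
  {a: True, z: True, q: True, b: True}


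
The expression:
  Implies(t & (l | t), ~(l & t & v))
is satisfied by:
  {l: False, v: False, t: False}
  {t: True, l: False, v: False}
  {v: True, l: False, t: False}
  {t: True, v: True, l: False}
  {l: True, t: False, v: False}
  {t: True, l: True, v: False}
  {v: True, l: True, t: False}


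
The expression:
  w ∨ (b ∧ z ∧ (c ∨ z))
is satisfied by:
  {z: True, w: True, b: True}
  {z: True, w: True, b: False}
  {w: True, b: True, z: False}
  {w: True, b: False, z: False}
  {z: True, b: True, w: False}


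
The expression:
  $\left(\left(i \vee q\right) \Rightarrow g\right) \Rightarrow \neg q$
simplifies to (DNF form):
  $\neg g \vee \neg q$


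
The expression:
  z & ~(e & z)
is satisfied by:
  {z: True, e: False}


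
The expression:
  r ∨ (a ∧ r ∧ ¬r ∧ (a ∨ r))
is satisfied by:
  {r: True}


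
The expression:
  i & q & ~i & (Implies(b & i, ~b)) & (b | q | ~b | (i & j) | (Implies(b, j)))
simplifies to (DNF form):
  False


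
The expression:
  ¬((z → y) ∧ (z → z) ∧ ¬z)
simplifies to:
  z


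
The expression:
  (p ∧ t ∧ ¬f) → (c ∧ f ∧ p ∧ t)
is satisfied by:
  {f: True, p: False, t: False}
  {p: False, t: False, f: False}
  {t: True, f: True, p: False}
  {t: True, p: False, f: False}
  {f: True, p: True, t: False}
  {p: True, f: False, t: False}
  {t: True, p: True, f: True}


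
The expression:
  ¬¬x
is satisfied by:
  {x: True}


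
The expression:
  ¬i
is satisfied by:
  {i: False}


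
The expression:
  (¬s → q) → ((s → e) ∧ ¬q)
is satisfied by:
  {e: True, q: False, s: False}
  {q: False, s: False, e: False}
  {e: True, s: True, q: False}


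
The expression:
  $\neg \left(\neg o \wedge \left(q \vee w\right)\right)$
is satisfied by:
  {o: True, w: False, q: False}
  {o: True, q: True, w: False}
  {o: True, w: True, q: False}
  {o: True, q: True, w: True}
  {q: False, w: False, o: False}


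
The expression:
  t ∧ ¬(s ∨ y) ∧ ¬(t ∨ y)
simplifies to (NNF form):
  False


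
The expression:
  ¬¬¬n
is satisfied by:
  {n: False}


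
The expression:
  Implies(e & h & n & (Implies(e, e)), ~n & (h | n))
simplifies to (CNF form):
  ~e | ~h | ~n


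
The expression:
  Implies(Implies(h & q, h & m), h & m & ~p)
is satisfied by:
  {h: True, q: True, p: False, m: False}
  {h: True, m: True, q: True, p: False}
  {h: True, m: True, q: False, p: False}
  {h: True, p: True, q: True, m: False}


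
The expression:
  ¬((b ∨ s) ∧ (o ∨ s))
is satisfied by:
  {s: False, o: False, b: False}
  {b: True, s: False, o: False}
  {o: True, s: False, b: False}


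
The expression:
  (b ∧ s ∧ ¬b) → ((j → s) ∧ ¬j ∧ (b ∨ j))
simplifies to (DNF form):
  True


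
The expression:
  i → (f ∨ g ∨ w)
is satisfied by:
  {g: True, w: True, f: True, i: False}
  {g: True, w: True, f: False, i: False}
  {g: True, f: True, w: False, i: False}
  {g: True, f: False, w: False, i: False}
  {w: True, f: True, g: False, i: False}
  {w: True, f: False, g: False, i: False}
  {f: True, g: False, w: False, i: False}
  {f: False, g: False, w: False, i: False}
  {i: True, g: True, w: True, f: True}
  {i: True, g: True, w: True, f: False}
  {i: True, g: True, f: True, w: False}
  {i: True, g: True, f: False, w: False}
  {i: True, w: True, f: True, g: False}
  {i: True, w: True, f: False, g: False}
  {i: True, f: True, w: False, g: False}


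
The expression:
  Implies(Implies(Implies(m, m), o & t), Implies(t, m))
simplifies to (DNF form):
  m | ~o | ~t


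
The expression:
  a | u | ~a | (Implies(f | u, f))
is always true.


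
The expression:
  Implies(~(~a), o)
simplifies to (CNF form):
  o | ~a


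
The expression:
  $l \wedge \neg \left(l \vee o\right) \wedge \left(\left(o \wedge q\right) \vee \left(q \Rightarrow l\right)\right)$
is never true.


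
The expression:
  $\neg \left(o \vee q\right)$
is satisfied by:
  {q: False, o: False}


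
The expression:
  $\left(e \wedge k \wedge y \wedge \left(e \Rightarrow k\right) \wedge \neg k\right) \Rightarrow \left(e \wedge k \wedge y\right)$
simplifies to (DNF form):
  $\text{True}$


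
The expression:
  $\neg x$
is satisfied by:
  {x: False}


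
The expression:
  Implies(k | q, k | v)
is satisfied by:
  {k: True, v: True, q: False}
  {k: True, v: False, q: False}
  {v: True, k: False, q: False}
  {k: False, v: False, q: False}
  {q: True, k: True, v: True}
  {q: True, k: True, v: False}
  {q: True, v: True, k: False}


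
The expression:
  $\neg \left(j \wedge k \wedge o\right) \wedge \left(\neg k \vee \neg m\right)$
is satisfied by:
  {j: False, k: False, m: False, o: False}
  {o: True, j: False, k: False, m: False}
  {j: True, o: False, k: False, m: False}
  {o: True, j: True, k: False, m: False}
  {m: True, o: False, j: False, k: False}
  {m: True, o: True, j: False, k: False}
  {m: True, j: True, o: False, k: False}
  {m: True, o: True, j: True, k: False}
  {k: True, m: False, j: False, o: False}
  {k: True, o: True, m: False, j: False}
  {k: True, j: True, m: False, o: False}


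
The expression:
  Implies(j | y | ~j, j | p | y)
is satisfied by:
  {y: True, p: True, j: True}
  {y: True, p: True, j: False}
  {y: True, j: True, p: False}
  {y: True, j: False, p: False}
  {p: True, j: True, y: False}
  {p: True, j: False, y: False}
  {j: True, p: False, y: False}


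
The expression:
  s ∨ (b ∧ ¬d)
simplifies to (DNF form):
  s ∨ (b ∧ ¬d)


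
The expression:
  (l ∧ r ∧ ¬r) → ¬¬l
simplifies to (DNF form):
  True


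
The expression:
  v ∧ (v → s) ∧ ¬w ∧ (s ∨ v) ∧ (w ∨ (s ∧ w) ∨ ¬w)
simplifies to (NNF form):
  s ∧ v ∧ ¬w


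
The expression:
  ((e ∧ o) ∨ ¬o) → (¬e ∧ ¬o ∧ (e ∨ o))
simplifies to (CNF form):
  o ∧ ¬e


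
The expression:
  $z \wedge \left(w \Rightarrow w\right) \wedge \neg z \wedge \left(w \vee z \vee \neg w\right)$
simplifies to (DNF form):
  $\text{False}$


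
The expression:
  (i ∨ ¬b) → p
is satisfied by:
  {p: True, b: True, i: False}
  {p: True, b: False, i: False}
  {i: True, p: True, b: True}
  {i: True, p: True, b: False}
  {b: True, i: False, p: False}


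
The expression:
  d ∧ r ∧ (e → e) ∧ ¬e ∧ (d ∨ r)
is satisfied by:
  {r: True, d: True, e: False}


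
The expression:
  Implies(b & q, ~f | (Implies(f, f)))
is always true.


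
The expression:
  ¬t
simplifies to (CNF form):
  ¬t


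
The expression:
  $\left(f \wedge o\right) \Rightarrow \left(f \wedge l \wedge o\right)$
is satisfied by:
  {l: True, o: False, f: False}
  {o: False, f: False, l: False}
  {f: True, l: True, o: False}
  {f: True, o: False, l: False}
  {l: True, o: True, f: False}
  {o: True, l: False, f: False}
  {f: True, o: True, l: True}


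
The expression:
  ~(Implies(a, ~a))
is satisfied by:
  {a: True}


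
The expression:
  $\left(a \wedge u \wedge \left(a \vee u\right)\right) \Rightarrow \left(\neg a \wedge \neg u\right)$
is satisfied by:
  {u: False, a: False}
  {a: True, u: False}
  {u: True, a: False}


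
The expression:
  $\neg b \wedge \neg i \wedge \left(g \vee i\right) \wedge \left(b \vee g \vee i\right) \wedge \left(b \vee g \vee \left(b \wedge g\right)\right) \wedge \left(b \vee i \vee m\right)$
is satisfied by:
  {m: True, g: True, i: False, b: False}


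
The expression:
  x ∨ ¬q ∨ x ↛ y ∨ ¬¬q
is always true.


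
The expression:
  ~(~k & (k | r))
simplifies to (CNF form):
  k | ~r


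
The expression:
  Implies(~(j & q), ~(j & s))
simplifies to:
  q | ~j | ~s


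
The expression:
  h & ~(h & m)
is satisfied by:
  {h: True, m: False}


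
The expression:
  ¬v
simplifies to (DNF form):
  ¬v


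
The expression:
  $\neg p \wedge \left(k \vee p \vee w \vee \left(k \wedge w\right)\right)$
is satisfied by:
  {k: True, w: True, p: False}
  {k: True, p: False, w: False}
  {w: True, p: False, k: False}


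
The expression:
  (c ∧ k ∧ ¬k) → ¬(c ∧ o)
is always true.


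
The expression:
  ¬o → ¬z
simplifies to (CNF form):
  o ∨ ¬z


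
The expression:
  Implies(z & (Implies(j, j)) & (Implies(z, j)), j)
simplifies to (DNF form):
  True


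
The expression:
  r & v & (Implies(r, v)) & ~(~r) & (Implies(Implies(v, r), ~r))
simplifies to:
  False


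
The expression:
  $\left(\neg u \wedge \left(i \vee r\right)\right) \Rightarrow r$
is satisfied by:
  {r: True, u: True, i: False}
  {r: True, u: False, i: False}
  {u: True, r: False, i: False}
  {r: False, u: False, i: False}
  {r: True, i: True, u: True}
  {r: True, i: True, u: False}
  {i: True, u: True, r: False}


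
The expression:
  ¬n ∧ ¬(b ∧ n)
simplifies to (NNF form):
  ¬n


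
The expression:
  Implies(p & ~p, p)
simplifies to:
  True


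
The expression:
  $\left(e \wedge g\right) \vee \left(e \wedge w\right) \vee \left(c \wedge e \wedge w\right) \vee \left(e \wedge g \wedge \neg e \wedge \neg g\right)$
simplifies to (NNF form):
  $e \wedge \left(g \vee w\right)$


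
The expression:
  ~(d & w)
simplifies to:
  ~d | ~w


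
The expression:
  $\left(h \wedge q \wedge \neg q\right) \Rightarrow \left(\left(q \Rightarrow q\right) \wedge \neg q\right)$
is always true.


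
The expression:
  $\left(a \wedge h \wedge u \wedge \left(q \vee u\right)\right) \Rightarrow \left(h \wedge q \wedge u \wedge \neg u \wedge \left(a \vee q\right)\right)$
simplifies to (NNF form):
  $\neg a \vee \neg h \vee \neg u$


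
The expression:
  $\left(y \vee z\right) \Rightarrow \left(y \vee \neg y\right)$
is always true.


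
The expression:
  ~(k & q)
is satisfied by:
  {k: False, q: False}
  {q: True, k: False}
  {k: True, q: False}


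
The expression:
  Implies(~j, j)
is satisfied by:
  {j: True}


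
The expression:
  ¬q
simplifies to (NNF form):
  ¬q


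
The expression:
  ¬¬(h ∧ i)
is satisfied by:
  {h: True, i: True}


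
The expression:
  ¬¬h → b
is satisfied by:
  {b: True, h: False}
  {h: False, b: False}
  {h: True, b: True}


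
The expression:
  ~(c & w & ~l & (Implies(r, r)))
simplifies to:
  l | ~c | ~w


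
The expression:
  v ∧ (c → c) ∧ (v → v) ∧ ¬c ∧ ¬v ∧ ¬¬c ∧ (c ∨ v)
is never true.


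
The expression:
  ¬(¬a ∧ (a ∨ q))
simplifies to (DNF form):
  a ∨ ¬q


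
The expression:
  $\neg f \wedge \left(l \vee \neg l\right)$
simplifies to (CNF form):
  $\neg f$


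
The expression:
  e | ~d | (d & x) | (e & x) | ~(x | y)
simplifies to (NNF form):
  e | x | ~d | ~y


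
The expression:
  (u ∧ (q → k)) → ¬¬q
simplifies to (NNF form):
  q ∨ ¬u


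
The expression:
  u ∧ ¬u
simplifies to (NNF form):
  False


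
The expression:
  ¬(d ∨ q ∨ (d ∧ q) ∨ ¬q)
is never true.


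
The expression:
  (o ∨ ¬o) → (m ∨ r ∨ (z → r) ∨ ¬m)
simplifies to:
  True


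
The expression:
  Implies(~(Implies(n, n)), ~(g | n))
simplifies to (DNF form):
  True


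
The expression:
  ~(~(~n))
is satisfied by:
  {n: False}


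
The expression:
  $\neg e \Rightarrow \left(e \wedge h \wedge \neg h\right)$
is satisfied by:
  {e: True}


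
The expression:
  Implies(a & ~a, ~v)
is always true.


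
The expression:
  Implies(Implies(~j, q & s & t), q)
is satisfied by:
  {q: True, j: False}
  {j: False, q: False}
  {j: True, q: True}


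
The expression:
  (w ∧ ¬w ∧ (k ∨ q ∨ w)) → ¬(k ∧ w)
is always true.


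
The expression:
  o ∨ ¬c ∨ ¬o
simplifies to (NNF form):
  True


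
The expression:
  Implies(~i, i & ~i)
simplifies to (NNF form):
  i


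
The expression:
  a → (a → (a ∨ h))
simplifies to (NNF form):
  True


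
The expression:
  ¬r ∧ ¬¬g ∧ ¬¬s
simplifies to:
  g ∧ s ∧ ¬r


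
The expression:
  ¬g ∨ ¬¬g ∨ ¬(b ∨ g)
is always true.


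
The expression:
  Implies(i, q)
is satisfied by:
  {q: True, i: False}
  {i: False, q: False}
  {i: True, q: True}


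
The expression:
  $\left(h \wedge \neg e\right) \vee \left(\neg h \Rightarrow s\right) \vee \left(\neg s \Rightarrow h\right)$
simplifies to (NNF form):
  $h \vee s$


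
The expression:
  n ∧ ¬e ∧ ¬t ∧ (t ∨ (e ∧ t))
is never true.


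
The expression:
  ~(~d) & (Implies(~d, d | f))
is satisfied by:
  {d: True}


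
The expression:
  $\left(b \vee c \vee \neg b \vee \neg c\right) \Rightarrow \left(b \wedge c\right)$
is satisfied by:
  {c: True, b: True}


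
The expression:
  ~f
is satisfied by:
  {f: False}


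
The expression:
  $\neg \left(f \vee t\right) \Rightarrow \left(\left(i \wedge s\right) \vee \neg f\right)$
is always true.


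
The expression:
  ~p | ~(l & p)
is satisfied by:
  {l: False, p: False}
  {p: True, l: False}
  {l: True, p: False}


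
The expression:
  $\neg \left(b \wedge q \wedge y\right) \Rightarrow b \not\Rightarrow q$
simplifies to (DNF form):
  $\left(b \wedge y\right) \vee \left(b \wedge \neg q\right)$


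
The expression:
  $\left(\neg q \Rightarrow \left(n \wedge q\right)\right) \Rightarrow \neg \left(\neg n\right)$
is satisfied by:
  {n: True, q: False}
  {q: False, n: False}
  {q: True, n: True}


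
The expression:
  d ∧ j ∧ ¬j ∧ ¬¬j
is never true.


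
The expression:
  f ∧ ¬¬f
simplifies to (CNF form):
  f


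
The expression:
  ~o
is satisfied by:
  {o: False}


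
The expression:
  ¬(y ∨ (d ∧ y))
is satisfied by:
  {y: False}


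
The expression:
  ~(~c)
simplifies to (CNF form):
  c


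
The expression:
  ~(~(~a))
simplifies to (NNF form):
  ~a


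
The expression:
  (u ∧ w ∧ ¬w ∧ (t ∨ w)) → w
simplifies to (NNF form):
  True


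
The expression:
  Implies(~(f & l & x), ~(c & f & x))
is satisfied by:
  {l: True, c: False, x: False, f: False}
  {f: False, c: False, l: False, x: False}
  {f: True, l: True, c: False, x: False}
  {f: True, c: False, l: False, x: False}
  {x: True, l: True, f: False, c: False}
  {x: True, f: False, c: False, l: False}
  {x: True, f: True, l: True, c: False}
  {x: True, f: True, c: False, l: False}
  {l: True, c: True, x: False, f: False}
  {c: True, x: False, l: False, f: False}
  {f: True, c: True, l: True, x: False}
  {f: True, c: True, x: False, l: False}
  {l: True, c: True, x: True, f: False}
  {c: True, x: True, f: False, l: False}
  {f: True, c: True, x: True, l: True}


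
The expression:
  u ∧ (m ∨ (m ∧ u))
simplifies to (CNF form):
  m ∧ u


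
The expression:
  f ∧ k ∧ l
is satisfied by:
  {k: True, f: True, l: True}


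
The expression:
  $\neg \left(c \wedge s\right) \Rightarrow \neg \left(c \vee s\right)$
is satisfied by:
  {c: False, s: False}
  {s: True, c: True}


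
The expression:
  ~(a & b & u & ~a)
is always true.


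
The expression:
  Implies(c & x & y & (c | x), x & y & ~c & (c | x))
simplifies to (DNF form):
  ~c | ~x | ~y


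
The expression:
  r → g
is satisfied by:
  {g: True, r: False}
  {r: False, g: False}
  {r: True, g: True}


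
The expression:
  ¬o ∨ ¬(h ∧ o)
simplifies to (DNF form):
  ¬h ∨ ¬o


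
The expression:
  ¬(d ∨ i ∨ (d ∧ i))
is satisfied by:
  {d: False, i: False}


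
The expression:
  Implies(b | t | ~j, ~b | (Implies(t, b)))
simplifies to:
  True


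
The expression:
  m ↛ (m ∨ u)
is never true.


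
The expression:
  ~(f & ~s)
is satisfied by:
  {s: True, f: False}
  {f: False, s: False}
  {f: True, s: True}


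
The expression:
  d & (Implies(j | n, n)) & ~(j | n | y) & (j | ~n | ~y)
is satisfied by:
  {d: True, n: False, j: False, y: False}


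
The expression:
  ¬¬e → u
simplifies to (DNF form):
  u ∨ ¬e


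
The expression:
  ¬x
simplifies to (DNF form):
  ¬x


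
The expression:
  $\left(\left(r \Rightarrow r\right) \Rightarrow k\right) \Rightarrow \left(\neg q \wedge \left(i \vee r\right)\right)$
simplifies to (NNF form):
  $\left(i \wedge \neg q\right) \vee \left(r \wedge \neg q\right) \vee \neg k$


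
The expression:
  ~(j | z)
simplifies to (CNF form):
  ~j & ~z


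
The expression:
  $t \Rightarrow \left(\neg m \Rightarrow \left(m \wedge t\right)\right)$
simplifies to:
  $m \vee \neg t$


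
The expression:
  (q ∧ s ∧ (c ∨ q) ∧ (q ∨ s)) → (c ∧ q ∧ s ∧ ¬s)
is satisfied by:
  {s: False, q: False}
  {q: True, s: False}
  {s: True, q: False}


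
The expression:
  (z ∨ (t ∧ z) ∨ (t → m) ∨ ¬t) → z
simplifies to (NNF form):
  z ∨ (t ∧ ¬m)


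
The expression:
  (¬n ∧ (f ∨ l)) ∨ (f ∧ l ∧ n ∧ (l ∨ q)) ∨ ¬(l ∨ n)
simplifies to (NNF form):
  (f ∧ l) ∨ ¬n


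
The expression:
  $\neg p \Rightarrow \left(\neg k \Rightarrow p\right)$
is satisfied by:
  {k: True, p: True}
  {k: True, p: False}
  {p: True, k: False}


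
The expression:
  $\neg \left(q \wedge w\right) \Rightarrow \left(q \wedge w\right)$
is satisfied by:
  {w: True, q: True}


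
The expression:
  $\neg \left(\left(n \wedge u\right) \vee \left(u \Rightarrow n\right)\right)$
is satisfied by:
  {u: True, n: False}


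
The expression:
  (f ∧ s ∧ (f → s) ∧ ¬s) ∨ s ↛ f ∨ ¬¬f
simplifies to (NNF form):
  f ∨ s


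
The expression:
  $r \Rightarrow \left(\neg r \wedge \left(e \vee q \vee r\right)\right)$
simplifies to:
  $\neg r$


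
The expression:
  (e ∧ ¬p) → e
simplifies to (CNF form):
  True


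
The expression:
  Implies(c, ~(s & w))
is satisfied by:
  {s: False, c: False, w: False}
  {w: True, s: False, c: False}
  {c: True, s: False, w: False}
  {w: True, c: True, s: False}
  {s: True, w: False, c: False}
  {w: True, s: True, c: False}
  {c: True, s: True, w: False}


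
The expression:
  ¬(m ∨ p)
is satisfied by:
  {p: False, m: False}


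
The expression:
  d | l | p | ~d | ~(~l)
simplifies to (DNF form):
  True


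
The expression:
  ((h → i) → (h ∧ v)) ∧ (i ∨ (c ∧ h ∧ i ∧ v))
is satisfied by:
  {h: True, i: True, v: True}


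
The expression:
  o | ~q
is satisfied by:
  {o: True, q: False}
  {q: False, o: False}
  {q: True, o: True}


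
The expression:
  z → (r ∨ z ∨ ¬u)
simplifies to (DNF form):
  True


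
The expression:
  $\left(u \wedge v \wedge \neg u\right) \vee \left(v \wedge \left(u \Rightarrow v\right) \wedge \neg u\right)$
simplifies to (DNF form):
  $v \wedge \neg u$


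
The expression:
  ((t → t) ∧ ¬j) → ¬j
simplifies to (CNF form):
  True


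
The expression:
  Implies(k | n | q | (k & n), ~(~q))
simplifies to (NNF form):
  q | (~k & ~n)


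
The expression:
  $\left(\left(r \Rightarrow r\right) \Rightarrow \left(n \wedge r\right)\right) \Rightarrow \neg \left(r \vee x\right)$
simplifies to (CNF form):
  $\neg n \vee \neg r$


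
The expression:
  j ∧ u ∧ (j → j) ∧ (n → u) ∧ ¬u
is never true.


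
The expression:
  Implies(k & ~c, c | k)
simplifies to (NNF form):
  True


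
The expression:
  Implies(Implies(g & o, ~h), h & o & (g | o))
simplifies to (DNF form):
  h & o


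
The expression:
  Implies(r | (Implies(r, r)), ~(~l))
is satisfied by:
  {l: True}


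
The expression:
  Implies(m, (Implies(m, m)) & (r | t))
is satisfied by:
  {r: True, t: True, m: False}
  {r: True, m: False, t: False}
  {t: True, m: False, r: False}
  {t: False, m: False, r: False}
  {r: True, t: True, m: True}
  {r: True, m: True, t: False}
  {t: True, m: True, r: False}


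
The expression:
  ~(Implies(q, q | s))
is never true.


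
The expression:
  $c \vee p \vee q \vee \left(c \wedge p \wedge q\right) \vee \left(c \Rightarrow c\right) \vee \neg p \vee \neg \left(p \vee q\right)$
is always true.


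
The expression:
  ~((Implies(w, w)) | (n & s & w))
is never true.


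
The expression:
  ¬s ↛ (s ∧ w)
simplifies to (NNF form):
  ¬s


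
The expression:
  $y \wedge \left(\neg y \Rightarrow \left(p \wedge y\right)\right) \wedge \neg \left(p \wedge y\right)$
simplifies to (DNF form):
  $y \wedge \neg p$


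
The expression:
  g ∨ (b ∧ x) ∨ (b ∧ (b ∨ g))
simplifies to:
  b ∨ g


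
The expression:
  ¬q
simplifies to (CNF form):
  ¬q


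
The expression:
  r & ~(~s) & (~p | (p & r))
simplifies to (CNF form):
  r & s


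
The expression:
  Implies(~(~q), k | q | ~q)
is always true.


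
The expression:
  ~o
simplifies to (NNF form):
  ~o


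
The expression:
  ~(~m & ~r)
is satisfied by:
  {r: True, m: True}
  {r: True, m: False}
  {m: True, r: False}


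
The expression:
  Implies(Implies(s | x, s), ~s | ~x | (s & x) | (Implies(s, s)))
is always true.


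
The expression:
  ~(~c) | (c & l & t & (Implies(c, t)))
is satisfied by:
  {c: True}


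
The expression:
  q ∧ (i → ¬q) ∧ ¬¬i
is never true.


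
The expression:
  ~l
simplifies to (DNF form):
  ~l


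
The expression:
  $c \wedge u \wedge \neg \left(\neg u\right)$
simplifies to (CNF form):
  $c \wedge u$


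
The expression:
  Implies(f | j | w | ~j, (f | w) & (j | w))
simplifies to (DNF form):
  w | (f & j)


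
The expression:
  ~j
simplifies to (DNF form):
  ~j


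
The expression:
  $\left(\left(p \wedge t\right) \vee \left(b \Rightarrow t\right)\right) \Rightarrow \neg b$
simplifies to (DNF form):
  $\neg b \vee \neg t$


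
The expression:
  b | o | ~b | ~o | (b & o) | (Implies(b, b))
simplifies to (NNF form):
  True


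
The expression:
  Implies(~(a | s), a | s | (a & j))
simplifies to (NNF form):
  a | s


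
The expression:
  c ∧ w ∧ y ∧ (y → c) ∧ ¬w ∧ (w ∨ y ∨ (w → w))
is never true.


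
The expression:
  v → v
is always true.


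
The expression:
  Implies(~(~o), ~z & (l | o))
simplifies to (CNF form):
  ~o | ~z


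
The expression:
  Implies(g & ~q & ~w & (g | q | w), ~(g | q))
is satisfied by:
  {q: True, w: True, g: False}
  {q: True, g: False, w: False}
  {w: True, g: False, q: False}
  {w: False, g: False, q: False}
  {q: True, w: True, g: True}
  {q: True, g: True, w: False}
  {w: True, g: True, q: False}


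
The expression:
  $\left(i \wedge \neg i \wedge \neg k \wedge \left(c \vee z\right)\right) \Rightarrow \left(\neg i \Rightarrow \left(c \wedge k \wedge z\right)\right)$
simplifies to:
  $\text{True}$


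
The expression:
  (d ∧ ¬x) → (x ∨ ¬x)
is always true.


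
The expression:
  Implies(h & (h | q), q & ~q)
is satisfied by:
  {h: False}


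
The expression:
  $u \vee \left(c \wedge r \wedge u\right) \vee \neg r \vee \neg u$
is always true.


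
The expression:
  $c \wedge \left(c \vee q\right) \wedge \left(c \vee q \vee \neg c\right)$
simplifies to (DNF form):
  $c$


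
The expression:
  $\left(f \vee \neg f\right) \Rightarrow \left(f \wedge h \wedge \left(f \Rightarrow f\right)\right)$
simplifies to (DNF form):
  $f \wedge h$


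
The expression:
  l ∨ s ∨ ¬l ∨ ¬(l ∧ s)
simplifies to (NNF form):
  True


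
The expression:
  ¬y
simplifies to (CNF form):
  ¬y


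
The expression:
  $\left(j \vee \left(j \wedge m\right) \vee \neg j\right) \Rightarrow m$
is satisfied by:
  {m: True}


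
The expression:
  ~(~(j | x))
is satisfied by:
  {x: True, j: True}
  {x: True, j: False}
  {j: True, x: False}


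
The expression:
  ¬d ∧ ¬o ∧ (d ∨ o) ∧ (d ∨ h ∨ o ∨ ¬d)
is never true.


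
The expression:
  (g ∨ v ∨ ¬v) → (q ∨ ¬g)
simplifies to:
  q ∨ ¬g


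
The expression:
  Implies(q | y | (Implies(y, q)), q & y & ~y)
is never true.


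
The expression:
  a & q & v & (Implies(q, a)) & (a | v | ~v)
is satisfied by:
  {a: True, q: True, v: True}


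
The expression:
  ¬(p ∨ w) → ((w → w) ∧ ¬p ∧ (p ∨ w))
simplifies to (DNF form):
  p ∨ w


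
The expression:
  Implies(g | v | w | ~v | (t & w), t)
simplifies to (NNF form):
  t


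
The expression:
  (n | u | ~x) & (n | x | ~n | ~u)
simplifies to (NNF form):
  n | u | ~x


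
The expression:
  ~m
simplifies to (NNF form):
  ~m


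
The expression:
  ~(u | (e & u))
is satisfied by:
  {u: False}


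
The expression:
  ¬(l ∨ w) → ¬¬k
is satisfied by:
  {k: True, l: True, w: True}
  {k: True, l: True, w: False}
  {k: True, w: True, l: False}
  {k: True, w: False, l: False}
  {l: True, w: True, k: False}
  {l: True, w: False, k: False}
  {w: True, l: False, k: False}


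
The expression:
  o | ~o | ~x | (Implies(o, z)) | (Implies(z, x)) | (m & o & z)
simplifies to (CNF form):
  True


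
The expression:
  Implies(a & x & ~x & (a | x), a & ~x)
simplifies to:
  True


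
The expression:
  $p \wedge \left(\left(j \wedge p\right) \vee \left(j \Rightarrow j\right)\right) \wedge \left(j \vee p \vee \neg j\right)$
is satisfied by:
  {p: True}


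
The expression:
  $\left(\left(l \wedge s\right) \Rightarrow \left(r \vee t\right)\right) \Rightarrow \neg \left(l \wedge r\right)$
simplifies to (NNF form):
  $\neg l \vee \neg r$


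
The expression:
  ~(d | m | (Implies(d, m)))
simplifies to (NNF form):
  False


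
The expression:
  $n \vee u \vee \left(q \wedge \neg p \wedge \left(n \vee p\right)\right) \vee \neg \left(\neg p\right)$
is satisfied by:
  {n: True, u: True, p: True}
  {n: True, u: True, p: False}
  {n: True, p: True, u: False}
  {n: True, p: False, u: False}
  {u: True, p: True, n: False}
  {u: True, p: False, n: False}
  {p: True, u: False, n: False}


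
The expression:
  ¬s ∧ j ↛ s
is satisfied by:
  {j: True, s: False}


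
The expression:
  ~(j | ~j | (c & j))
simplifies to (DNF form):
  False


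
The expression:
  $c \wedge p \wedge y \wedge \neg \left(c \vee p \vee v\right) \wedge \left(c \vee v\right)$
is never true.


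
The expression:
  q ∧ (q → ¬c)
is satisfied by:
  {q: True, c: False}


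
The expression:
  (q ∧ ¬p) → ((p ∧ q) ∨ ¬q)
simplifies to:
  p ∨ ¬q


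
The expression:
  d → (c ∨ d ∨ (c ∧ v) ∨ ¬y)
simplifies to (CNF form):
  True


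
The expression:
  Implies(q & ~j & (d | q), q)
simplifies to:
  True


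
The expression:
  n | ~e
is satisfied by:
  {n: True, e: False}
  {e: False, n: False}
  {e: True, n: True}


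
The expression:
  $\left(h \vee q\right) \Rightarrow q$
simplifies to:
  $q \vee \neg h$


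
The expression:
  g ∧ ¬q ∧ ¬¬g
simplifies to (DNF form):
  g ∧ ¬q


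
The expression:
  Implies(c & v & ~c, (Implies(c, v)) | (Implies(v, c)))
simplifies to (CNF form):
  True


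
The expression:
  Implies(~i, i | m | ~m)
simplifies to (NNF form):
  True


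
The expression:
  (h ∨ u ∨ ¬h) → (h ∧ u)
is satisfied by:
  {h: True, u: True}


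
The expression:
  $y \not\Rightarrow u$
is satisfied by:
  {y: True, u: False}


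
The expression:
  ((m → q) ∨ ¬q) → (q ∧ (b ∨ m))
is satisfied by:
  {b: True, m: True, q: True}
  {b: True, q: True, m: False}
  {m: True, q: True, b: False}


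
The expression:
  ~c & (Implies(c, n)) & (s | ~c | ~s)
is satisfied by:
  {c: False}
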